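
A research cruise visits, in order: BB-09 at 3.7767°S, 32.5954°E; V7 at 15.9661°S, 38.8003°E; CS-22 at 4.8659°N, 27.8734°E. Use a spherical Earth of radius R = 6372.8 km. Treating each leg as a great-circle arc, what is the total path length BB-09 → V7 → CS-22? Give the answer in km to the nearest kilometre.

4127 km

BB-09→V7: c = 0.237900 rad, d = 1516.09 km
V7→CS-22: c = 0.409653 rad, d = 2610.63 km
Total = 1516.09 + 2610.63 = 4126.73 km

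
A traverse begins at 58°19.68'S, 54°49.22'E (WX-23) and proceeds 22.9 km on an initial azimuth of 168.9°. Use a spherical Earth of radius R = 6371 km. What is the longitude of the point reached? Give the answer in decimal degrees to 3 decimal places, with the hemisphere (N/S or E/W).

WX-23: φ = -58.32800°, λ = +54.82033°
δ = d/R = 22.9/6371 = 0.003594 rad
φ₂ = arcsin(sin φ₁ cos δ + cos φ₁ sin δ cos θ)
   = arcsin(-0.85107·0.99999 + 0.52506·0.00359·-0.98129) = -58.53007°
λ₂ = λ₁ + atan2(sin θ sin δ cos φ₁, cos δ − sin φ₁ sin φ₂) = 54.89628°

54.896°E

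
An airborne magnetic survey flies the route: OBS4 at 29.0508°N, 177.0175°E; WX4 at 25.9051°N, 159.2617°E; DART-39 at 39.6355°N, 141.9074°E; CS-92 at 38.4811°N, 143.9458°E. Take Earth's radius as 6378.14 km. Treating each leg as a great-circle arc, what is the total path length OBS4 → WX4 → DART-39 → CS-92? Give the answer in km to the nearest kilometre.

4227 km

OBS4→WX4: c = 0.280073 rad, d = 1786.34 km
WX4→DART-39: c = 0.348491 rad, d = 2222.73 km
DART-39→CS-92: c = 0.034191 rad, d = 218.07 km
Total = 1786.34 + 2222.73 + 218.07 = 4227.14 km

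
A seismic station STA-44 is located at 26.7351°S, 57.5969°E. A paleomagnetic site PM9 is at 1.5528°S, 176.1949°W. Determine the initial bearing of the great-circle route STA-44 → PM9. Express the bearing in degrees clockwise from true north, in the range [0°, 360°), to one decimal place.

109.8°

Δλ = 126.2082°
y = sin Δλ · cos φ₂ = 0.806579
x = cos φ₁ sin φ₂ − sin φ₁ cos φ₂ cos Δλ = -0.289849
θ = atan2(y, x) = 109.7662° → 109.7662° (mod 360°)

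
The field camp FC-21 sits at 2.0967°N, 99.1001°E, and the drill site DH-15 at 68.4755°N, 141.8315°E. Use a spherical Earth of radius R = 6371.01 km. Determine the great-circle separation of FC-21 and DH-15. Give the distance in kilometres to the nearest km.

8044 km

Δφ = 66.3788°,  Δλ = 42.7314°
a = sin²(Δφ/2) + cos φ₁ cos φ₂ sin²(Δλ/2) = 0.348321
c = 2·arcsin(√a) = 1.262582 rad = 72.3406°
d = R·c = 6371.01 × 1.262582 = 8043.9 km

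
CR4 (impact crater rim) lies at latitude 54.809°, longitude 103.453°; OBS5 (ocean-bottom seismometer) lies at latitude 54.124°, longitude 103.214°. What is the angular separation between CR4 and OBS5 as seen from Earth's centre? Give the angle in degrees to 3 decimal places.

0.699°

Δφ = -0.6850°,  Δλ = -0.2390°
a = sin²(Δφ/2) + cos φ₁ cos φ₂ sin²(Δλ/2) = 0.000037
c = 2·arcsin(√a) = 0.012199 rad = 0.6989°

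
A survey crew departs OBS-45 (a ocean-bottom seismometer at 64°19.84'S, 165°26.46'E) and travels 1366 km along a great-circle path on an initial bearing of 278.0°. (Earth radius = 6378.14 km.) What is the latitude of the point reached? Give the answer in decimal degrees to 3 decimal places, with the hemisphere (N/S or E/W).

60.216°S

OBS-45: φ = -64.33067°, λ = +165.44100°
δ = d/R = 1366/6378.14 = 0.214169 rad
φ₂ = arcsin(sin φ₁ cos δ + cos φ₁ sin δ cos θ)
   = arcsin(-0.90131·0.97715 + 0.43318·0.21254·0.13917) = -60.21599°
λ₂ = λ₁ + atan2(sin θ sin δ cos φ₁, cos δ − sin φ₁ sin φ₂) = 140.37236°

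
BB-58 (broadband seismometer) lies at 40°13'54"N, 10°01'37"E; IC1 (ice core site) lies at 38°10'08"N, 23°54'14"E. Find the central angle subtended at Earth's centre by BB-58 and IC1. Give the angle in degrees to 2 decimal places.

BB-58: φ = +40.23167°, λ = +10.02694°
IC1: φ = +38.16889°, λ = +23.90389°
Δφ = -2.0628°,  Δλ = 13.8769°
a = sin²(Δφ/2) + cos φ₁ cos φ₂ sin²(Δλ/2) = 0.009083
c = 2·arcsin(√a) = 0.190901 rad = 10.9378°

10.94°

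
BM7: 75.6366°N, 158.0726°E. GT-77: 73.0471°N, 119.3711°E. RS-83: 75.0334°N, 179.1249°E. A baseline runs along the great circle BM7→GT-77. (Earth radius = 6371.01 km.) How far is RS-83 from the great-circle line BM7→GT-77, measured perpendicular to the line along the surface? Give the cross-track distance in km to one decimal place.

δ₁₃ = central angle BM7→RS-83 = 0.093110 rad  (haversine)
θ₁₃ = bearing BM7→RS-83 = 86.194°,  θ₁₂ = bearing BM7→GT-77 = 275.279°
dₓₜ = R·arcsin(sin δ₁₃ · sin(θ₁₃ − θ₁₂)) = 6371.01·arcsin(0.09298·sin(-189.085°)) = 93.537 km
|dₓₜ| = 93.537 km

93.5 km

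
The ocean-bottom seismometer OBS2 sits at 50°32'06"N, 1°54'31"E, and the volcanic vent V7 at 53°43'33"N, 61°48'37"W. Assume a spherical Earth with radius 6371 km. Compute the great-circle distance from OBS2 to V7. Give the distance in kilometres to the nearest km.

OBS2: φ = +50.53500°, λ = +1.90861°
V7: φ = +53.72583°, λ = -61.81028°
Δφ = 3.1908°,  Δλ = -63.7189°
a = sin²(Δφ/2) + cos φ₁ cos φ₂ sin²(Δλ/2) = 0.105549
c = 2·arcsin(√a) = 0.661776 rad = 37.9170°
d = R·c = 6371 × 0.661776 = 4216.2 km

4216 km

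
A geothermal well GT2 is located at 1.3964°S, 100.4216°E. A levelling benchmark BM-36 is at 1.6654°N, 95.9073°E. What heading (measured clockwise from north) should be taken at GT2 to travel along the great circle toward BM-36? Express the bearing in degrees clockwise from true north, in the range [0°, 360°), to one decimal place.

304.1°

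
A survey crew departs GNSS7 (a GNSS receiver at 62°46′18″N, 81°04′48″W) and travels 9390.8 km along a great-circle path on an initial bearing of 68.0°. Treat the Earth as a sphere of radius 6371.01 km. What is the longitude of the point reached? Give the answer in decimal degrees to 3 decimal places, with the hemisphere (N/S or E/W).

26.213°E

GNSS7: φ = +62.77167°, λ = -81.08000°
δ = d/R = 9390.8/6371.01 = 1.473989 rad
φ₂ = arcsin(sin φ₁ cos δ + cos φ₁ sin δ cos θ)
   = arcsin(0.88919·0.09666 + 0.45754·0.99532·0.37461) = 14.86484°
λ₂ = λ₁ + atan2(sin θ sin δ cos φ₁, cos δ − sin φ₁ sin φ₂) = 26.21319°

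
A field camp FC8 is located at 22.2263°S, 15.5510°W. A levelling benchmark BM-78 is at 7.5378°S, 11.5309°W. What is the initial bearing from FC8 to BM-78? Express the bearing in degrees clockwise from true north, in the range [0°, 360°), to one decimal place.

15.4°

Δλ = 4.0201°
y = sin Δλ · cos φ₂ = 0.069501
x = cos φ₁ sin φ₂ − sin φ₁ cos φ₂ cos Δλ = 0.252641
θ = atan2(y, x) = 15.3814° → 15.3814° (mod 360°)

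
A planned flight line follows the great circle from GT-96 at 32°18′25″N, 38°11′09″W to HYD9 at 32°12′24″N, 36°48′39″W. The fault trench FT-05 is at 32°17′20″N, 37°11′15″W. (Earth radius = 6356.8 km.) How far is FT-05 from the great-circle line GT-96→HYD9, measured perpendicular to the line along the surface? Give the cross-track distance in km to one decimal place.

5.9 km

GT-96: φ = +32.30694°, λ = -38.18583°
HYD9: φ = +32.20667°, λ = -36.81083°
FT-05: φ = +32.28889°, λ = -37.18750°
δ₁₃ = central angle GT-96→FT-05 = 0.014732 rad  (haversine)
θ₁₃ = bearing GT-96→FT-05 = 90.959°,  θ₁₂ = bearing GT-96→HYD9 = 94.562°
dₓₜ = R·arcsin(sin δ₁₃ · sin(θ₁₃ − θ₁₂)) = 6356.8·arcsin(0.01473·sin(-3.603°)) = -5.884 km
|dₓₜ| = 5.884 km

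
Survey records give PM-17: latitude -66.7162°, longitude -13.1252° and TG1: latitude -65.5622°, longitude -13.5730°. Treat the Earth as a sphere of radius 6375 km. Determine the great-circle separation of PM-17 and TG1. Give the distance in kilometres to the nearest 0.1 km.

Δφ = 1.1540°,  Δλ = -0.4478°
a = sin²(Δφ/2) + cos φ₁ cos φ₂ sin²(Δλ/2) = 0.000104
c = 2·arcsin(√a) = 0.020388 rad = 1.1681°
d = R·c = 6375 × 0.020388 = 130.0 km

130.0 km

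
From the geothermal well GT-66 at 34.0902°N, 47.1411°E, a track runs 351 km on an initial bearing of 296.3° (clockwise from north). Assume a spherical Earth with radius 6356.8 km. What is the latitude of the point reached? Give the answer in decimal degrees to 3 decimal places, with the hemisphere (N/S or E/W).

35.443°N

δ = d/R = 351/6356.8 = 0.055216 rad
φ₂ = arcsin(sin φ₁ cos δ + cos φ₁ sin δ cos θ)
   = arcsin(0.56050·0.99848 + 0.82816·0.05519·0.44307) = 35.44305°
λ₂ = λ₁ + atan2(sin θ sin δ cos φ₁, cos δ − sin φ₁ sin φ₂) = 43.65943°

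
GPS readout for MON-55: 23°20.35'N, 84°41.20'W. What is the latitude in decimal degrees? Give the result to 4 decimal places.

23° + 20.35′/60 = 23 + 0.33917 = 23.3392°

23.3392°N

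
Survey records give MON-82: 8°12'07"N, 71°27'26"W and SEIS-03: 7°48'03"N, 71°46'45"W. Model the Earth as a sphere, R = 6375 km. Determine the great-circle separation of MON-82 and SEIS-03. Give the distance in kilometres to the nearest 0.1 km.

57.0 km

MON-82: φ = +8.20194°, λ = -71.45722°
SEIS-03: φ = +7.80083°, λ = -71.77917°
Δφ = -0.4011°,  Δλ = -0.3219°
a = sin²(Δφ/2) + cos φ₁ cos φ₂ sin²(Δλ/2) = 0.000020
c = 2·arcsin(√a) = 0.008943 rad = 0.5124°
d = R·c = 6375 × 0.008943 = 57.0 km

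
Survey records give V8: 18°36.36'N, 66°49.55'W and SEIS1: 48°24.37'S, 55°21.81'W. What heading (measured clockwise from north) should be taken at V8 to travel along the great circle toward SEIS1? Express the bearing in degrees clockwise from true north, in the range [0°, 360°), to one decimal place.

171.8°

V8: φ = +18.60600°, λ = -66.82583°
SEIS1: φ = -48.40617°, λ = -55.36350°
Δλ = 11.4623°
y = sin Δλ · cos φ₂ = 0.131922
x = cos φ₁ sin φ₂ − sin φ₁ cos φ₂ cos Δλ = -0.916363
θ = atan2(y, x) = 171.8078° → 171.8078° (mod 360°)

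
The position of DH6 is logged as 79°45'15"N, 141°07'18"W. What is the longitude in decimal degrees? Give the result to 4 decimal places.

141.1217°W

141° + 7′/60 + 18″/3600 = 141 + 0.11667 + 0.00500 = 141.1217°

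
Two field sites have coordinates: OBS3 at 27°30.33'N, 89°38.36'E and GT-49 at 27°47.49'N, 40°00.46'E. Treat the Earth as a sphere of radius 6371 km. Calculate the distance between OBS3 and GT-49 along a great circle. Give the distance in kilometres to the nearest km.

4854 km

OBS3: φ = +27.50550°, λ = +89.63933°
GT-49: φ = +27.79150°, λ = +40.00767°
Δφ = 0.2860°,  Δλ = -49.6317°
a = sin²(Δφ/2) + cos φ₁ cos φ₂ sin²(Δλ/2) = 0.138224
c = 2·arcsin(√a) = 0.761861 rad = 43.6514°
d = R·c = 6371 × 0.761861 = 4853.8 km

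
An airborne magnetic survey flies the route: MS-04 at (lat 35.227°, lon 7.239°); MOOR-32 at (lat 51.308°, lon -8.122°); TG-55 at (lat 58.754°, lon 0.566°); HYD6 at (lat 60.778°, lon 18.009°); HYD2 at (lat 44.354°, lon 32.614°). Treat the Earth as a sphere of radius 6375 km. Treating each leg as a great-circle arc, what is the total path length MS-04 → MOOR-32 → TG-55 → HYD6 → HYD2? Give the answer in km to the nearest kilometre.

6231 km

MS-04→MOOR-32: c = 0.340378 rad, d = 2169.91 km
MOOR-32→TG-55: c = 0.156064 rad, d = 994.91 km
TG-55→HYD6: c = 0.156804 rad, d = 999.63 km
HYD6→HYD2: c = 0.324168 rad, d = 2066.57 km
Total = 2169.91 + 994.91 + 999.63 + 2066.57 = 6231.02 km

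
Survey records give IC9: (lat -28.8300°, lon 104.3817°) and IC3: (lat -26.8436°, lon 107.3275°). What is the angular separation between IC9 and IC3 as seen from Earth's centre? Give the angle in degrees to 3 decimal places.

Δφ = 1.9864°,  Δλ = 2.9458°
a = sin²(Δφ/2) + cos φ₁ cos φ₂ sin²(Δλ/2) = 0.000817
c = 2·arcsin(√a) = 0.057171 rad = 3.2756°

3.276°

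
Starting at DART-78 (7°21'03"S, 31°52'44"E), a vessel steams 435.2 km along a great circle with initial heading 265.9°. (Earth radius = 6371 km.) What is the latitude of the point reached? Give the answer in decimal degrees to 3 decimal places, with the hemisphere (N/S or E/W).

DART-78: φ = -7.35083°, λ = +31.87889°
δ = d/R = 435.2/6371 = 0.068310 rad
φ₂ = arcsin(sin φ₁ cos δ + cos φ₁ sin δ cos θ)
   = arcsin(-0.12794·0.99767 + 0.99178·0.06826·-0.07150) = -7.61329°
λ₂ = λ₁ + atan2(sin θ sin δ cos φ₁, cos δ − sin φ₁ sin φ₂) = 27.94030°

7.613°S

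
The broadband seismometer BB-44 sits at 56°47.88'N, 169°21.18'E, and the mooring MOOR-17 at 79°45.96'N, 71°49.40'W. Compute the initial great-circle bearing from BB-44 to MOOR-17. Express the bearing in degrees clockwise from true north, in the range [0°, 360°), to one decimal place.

14.3°

BB-44: φ = +56.79800°, λ = +169.35300°
MOOR-17: φ = +79.76600°, λ = -71.82333°
Δλ = 118.8237°
y = sin Δλ · cos φ₂ = 0.155657
x = cos φ₁ sin φ₂ − sin φ₁ cos φ₂ cos Δλ = 0.610553
θ = atan2(y, x) = 14.3025° → 14.3025° (mod 360°)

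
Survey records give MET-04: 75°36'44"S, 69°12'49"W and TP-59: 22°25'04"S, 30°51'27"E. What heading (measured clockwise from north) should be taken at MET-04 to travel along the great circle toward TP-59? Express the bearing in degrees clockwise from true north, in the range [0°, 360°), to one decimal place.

MET-04: φ = -75.61222°, λ = -69.21361°
TP-59: φ = -22.41778°, λ = +30.85750°
Δλ = 100.0711°
y = sin Δλ · cos φ₂ = 0.910184
x = cos φ₁ sin φ₂ − sin φ₁ cos φ₂ cos Δλ = -0.251346
θ = atan2(y, x) = 105.4374° → 105.4374° (mod 360°)

105.4°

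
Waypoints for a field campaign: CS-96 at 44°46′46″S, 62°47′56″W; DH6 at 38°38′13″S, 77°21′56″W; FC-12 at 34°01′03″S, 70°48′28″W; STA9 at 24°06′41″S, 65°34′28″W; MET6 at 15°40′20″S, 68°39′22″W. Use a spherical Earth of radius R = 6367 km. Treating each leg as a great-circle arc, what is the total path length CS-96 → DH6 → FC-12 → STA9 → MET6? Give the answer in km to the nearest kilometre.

CS-96: φ = -44.77944°, λ = -62.79889°
DH6: φ = -38.63694°, λ = -77.36556°
FC-12: φ = -34.01750°, λ = -70.80778°
STA9: φ = -24.11139°, λ = -65.57444°
MET6: φ = -15.67222°, λ = -68.65611°
CS-96→DH6: c = 0.217517 rad, d = 1384.93 km
DH6→FC-12: c = 0.122424 rad, d = 779.47 km
FC-12→STA9: c = 0.190354 rad, d = 1211.98 km
STA9→MET6: c = 0.155712 rad, d = 991.42 km
Total = 1384.93 + 779.47 + 1211.98 + 991.42 = 4367.81 km

4368 km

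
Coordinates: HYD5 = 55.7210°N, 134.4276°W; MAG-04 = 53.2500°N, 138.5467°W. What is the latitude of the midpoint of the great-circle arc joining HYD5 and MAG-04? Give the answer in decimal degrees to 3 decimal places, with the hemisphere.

54.503°N

Bx = cos φ₂ cos Δλ = 0.596779,  By = cos φ₂ sin Δλ = -0.042978
φₘ = atan2(sin φ₁ + sin φ₂, √((cos φ₁ + Bx)² + By²)) = 54.50299°
λₘ = λ₁ + atan2(By, cos φ₁ + Bx) = -136.54942°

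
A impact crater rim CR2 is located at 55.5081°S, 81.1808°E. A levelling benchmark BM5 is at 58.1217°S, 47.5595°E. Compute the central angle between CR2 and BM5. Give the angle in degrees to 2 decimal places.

Δφ = -2.6136°,  Δλ = -33.6213°
a = sin²(Δφ/2) + cos φ₁ cos φ₂ sin²(Δλ/2) = 0.025535
c = 2·arcsin(√a) = 0.320968 rad = 18.3901°

18.39°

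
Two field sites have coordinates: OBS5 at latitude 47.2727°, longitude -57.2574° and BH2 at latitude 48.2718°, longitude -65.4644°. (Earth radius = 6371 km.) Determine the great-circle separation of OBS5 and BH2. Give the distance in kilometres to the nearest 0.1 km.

Δφ = 0.9991°,  Δλ = -8.2070°
a = sin²(Δφ/2) + cos φ₁ cos φ₂ sin²(Δλ/2) = 0.002389
c = 2·arcsin(√a) = 0.097785 rad = 5.6026°
d = R·c = 6371 × 0.097785 = 623.0 km

623.0 km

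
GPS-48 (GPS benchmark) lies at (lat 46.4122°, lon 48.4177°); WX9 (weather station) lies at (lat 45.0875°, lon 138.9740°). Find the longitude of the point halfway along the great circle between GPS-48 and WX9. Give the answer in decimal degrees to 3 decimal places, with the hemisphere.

94.382°E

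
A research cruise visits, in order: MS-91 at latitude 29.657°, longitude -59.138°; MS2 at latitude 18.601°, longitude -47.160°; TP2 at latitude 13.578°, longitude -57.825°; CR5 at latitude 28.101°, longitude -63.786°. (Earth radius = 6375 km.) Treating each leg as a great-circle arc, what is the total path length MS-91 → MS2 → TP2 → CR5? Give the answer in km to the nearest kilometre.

4727 km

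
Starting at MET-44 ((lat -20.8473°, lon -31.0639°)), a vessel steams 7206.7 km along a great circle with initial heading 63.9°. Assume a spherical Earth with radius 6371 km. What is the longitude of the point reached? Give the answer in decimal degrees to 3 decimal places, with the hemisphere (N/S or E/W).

25.361°E

δ = d/R = 7206.7/6371 = 1.131173 rad
φ₂ = arcsin(sin φ₁ cos δ + cos φ₁ sin δ cos θ)
   = arcsin(-0.35588·0.42560 + 0.93453·0.90491·0.43994) = 12.74319°
λ₂ = λ₁ + atan2(sin θ sin δ cos φ₁, cos δ − sin φ₁ sin φ₂) = 25.36058°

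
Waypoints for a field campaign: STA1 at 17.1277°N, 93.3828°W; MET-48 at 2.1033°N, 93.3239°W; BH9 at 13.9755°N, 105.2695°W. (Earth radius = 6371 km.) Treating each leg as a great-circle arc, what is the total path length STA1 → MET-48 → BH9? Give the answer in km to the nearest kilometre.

STA1→MET-48: c = 0.262227 rad, d = 1670.65 km
MET-48→BH9: c = 0.292213 rad, d = 1861.69 km
Total = 1670.65 + 1861.69 = 3532.34 km

3532 km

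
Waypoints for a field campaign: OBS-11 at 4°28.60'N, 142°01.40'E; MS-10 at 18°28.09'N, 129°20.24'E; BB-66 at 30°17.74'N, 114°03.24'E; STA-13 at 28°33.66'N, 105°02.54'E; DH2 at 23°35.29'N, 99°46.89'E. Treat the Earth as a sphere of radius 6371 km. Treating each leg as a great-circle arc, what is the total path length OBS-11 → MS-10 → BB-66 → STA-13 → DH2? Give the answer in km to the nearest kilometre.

5762 km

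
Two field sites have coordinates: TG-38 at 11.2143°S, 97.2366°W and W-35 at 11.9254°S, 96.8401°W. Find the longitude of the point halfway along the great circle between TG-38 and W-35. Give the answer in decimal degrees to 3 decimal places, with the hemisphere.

97.039°W

Bx = cos φ₂ cos Δλ = 0.978394,  By = cos φ₂ sin Δλ = 0.006771
φₘ = atan2(sin φ₁ + sin φ₂, √((cos φ₁ + Bx)² + By²)) = -11.56992°
λₘ = λ₁ + atan2(By, cos φ₁ + Bx) = -97.03860°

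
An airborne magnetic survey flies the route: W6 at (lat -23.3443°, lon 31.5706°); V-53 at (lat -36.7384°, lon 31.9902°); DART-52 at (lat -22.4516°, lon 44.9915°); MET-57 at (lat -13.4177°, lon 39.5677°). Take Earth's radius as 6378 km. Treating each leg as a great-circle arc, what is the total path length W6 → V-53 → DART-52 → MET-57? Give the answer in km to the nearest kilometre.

W6→V-53: c = 0.233856 rad, d = 1491.54 km
V-53→DART-52: c = 0.317283 rad, d = 2023.63 km
DART-52→MET-57: c = 0.181518 rad, d = 1157.72 km
Total = 1491.54 + 2023.63 + 1157.72 = 4672.89 km

4673 km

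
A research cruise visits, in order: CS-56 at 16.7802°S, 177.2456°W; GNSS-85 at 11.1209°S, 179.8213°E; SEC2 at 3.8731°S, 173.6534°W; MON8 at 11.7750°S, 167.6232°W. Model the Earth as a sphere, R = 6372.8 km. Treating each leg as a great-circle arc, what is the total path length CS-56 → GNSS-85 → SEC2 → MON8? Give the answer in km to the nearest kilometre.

CS-56→GNSS-85: c = 0.110554 rad, d = 704.54 km
GNSS-85→SEC2: c = 0.169509 rad, d = 1080.25 km
SEC2→MON8: c = 0.172840 rad, d = 1101.47 km
Total = 704.54 + 1080.25 + 1101.47 = 2886.26 km

2886 km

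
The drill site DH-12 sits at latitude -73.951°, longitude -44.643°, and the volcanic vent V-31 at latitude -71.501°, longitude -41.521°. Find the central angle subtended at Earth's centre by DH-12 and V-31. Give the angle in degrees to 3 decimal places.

Δφ = 2.4500°,  Δλ = 3.1220°
a = sin²(Δφ/2) + cos φ₁ cos φ₂ sin²(Δλ/2) = 0.000522
c = 2·arcsin(√a) = 0.045705 rad = 2.6187°

2.619°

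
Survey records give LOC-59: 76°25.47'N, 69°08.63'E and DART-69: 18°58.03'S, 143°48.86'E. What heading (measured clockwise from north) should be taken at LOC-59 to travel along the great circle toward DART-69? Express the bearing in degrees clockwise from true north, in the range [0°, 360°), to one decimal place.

LOC-59: φ = +76.42450°, λ = +69.14383°
DART-69: φ = -18.96717°, λ = +143.81433°
Δλ = 74.6705°
y = sin Δλ · cos φ₂ = 0.912058
x = cos φ₁ sin φ₂ − sin φ₁ cos φ₂ cos Δλ = -0.319323
θ = atan2(y, x) = 109.2958° → 109.2958° (mod 360°)

109.3°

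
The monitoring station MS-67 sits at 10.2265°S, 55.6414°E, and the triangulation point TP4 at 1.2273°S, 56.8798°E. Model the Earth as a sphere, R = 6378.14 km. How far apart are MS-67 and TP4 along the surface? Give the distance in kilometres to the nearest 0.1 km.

Δφ = 8.9992°,  Δλ = 1.2384°
a = sin²(Δφ/2) + cos φ₁ cos φ₂ sin²(Δλ/2) = 0.006270
c = 2·arcsin(√a) = 0.158528 rad = 9.0830°
d = R·c = 6378.14 × 0.158528 = 1011.1 km

1011.1 km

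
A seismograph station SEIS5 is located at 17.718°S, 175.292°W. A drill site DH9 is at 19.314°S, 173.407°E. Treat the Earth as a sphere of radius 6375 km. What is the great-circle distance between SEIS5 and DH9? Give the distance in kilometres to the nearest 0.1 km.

1205.2 km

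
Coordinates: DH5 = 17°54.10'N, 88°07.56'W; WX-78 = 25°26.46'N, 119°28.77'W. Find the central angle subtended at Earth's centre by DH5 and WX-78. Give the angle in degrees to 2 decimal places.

30.02°

DH5: φ = +17.90167°, λ = -88.12600°
WX-78: φ = +25.44100°, λ = -119.47950°
Δφ = 7.5393°,  Δλ = -31.3535°
a = sin²(Δφ/2) + cos φ₁ cos φ₂ sin²(Δλ/2) = 0.067063
c = 2·arcsin(√a) = 0.523903 rad = 30.0174°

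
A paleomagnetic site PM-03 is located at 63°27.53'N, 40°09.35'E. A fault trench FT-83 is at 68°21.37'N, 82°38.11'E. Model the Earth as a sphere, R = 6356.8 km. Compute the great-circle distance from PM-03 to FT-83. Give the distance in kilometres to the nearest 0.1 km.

PM-03: φ = +63.45883°, λ = +40.15583°
FT-83: φ = +68.35617°, λ = +82.63517°
Δφ = 4.8973°,  Δλ = 42.4793°
a = sin²(Δφ/2) + cos φ₁ cos φ₂ sin²(Δλ/2) = 0.023455
c = 2·arcsin(√a) = 0.307511 rad = 17.6191°
d = R·c = 6356.8 × 0.307511 = 1954.8 km

1954.8 km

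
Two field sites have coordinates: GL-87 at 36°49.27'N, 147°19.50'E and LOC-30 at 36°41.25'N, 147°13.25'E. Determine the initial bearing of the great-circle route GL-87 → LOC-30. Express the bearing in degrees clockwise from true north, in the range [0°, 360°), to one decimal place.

212.0°

GL-87: φ = +36.82117°, λ = +147.32500°
LOC-30: φ = +36.68750°, λ = +147.22083°
Δλ = -0.1042°
y = sin Δλ · cos φ₂ = -0.001458
x = cos φ₁ sin φ₂ − sin φ₁ cos φ₂ cos Δλ = -0.002332
θ = atan2(y, x) = -147.9889° → 212.0111° (mod 360°)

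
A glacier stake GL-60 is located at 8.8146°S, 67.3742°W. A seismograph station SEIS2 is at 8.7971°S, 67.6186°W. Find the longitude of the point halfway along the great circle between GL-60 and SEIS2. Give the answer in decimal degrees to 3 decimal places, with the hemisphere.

Bx = cos φ₂ cos Δλ = 0.988227,  By = cos φ₂ sin Δλ = -0.004215
φₘ = atan2(sin φ₁ + sin φ₂, √((cos φ₁ + Bx)² + By²)) = -8.80587°
λₘ = λ₁ + atan2(By, cos φ₁ + Bx) = -67.49640°

67.496°W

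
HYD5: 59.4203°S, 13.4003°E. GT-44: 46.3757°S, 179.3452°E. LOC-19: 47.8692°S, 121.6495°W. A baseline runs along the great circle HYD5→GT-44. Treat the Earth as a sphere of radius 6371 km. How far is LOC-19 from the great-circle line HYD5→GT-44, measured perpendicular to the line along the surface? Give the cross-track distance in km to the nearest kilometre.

4131 km

δ₁₃ = central angle HYD5→LOC-19 = 1.162608 rad  (haversine)
θ₁₃ = bearing HYD5→LOC-19 = 211.088°,  θ₁₂ = bearing HYD5→GT-44 = 169.940°
dₓₜ = R·arcsin(sin δ₁₃ · sin(θ₁₃ − θ₁₂)) = 6371·arcsin(0.91784·sin(41.148°)) = 4131.232 km
|dₓₜ| = 4131.232 km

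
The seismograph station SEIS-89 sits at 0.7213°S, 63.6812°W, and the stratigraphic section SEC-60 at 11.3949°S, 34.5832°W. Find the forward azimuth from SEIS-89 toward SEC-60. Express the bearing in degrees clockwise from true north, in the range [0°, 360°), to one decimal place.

Δλ = 29.0980°
y = sin Δλ · cos φ₂ = 0.476719
x = cos φ₁ sin φ₂ − sin φ₁ cos φ₂ cos Δλ = -0.186771
θ = atan2(y, x) = 111.3945° → 111.3945° (mod 360°)

111.4°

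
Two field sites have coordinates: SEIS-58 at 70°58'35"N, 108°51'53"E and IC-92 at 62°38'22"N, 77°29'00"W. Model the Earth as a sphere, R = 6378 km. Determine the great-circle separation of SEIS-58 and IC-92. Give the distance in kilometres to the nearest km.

SEIS-58: φ = +70.97639°, λ = +108.86472°
IC-92: φ = +62.63944°, λ = -77.48333°
Δφ = -8.3369°,  Δλ = 173.6519°
a = sin²(Δφ/2) + cos φ₁ cos φ₂ sin²(Δλ/2) = 0.154631
c = 2·arcsin(√a) = 0.808287 rad = 46.3114°
d = R·c = 6378 × 0.808287 = 5155.3 km

5155 km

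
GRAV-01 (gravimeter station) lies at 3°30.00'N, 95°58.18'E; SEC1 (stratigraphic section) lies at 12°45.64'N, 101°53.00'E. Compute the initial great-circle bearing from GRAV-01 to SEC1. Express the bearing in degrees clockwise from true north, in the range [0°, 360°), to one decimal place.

31.9°

GRAV-01: φ = +3.50000°, λ = +95.96967°
SEC1: φ = +12.76067°, λ = +101.88333°
Δλ = 5.9137°
y = sin Δλ · cos φ₂ = 0.100485
x = cos φ₁ sin φ₂ − sin φ₁ cos φ₂ cos Δλ = 0.161243
θ = atan2(y, x) = 31.9307° → 31.9307° (mod 360°)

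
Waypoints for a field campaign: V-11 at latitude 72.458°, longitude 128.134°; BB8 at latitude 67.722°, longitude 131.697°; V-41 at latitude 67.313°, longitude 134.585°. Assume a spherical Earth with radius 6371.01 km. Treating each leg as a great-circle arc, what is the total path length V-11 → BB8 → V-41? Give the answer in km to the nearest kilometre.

674 km

V-11→BB8: c = 0.085292 rad, d = 543.40 km
BB8→V-41: c = 0.020552 rad, d = 130.94 km
Total = 543.40 + 130.94 = 674.33 km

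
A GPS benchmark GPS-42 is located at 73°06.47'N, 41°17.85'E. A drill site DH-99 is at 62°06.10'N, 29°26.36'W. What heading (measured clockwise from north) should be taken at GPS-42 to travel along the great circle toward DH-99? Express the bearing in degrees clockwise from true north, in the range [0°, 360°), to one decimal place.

283.9°

GPS-42: φ = +73.10783°, λ = +41.29750°
DH-99: φ = +62.10167°, λ = -29.43933°
Δλ = -70.7368°
y = sin Δλ · cos φ₂ = -0.441708
x = cos φ₁ sin φ₂ − sin φ₁ cos φ₂ cos Δλ = 0.109096
θ = atan2(y, x) = -76.1263° → 283.8737° (mod 360°)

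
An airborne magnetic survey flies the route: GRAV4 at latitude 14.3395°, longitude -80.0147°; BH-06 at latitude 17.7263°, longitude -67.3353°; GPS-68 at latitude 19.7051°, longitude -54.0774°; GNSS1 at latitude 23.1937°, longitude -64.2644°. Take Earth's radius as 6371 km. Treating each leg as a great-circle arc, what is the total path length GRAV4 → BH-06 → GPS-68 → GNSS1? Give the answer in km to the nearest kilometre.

3942 km

GRAV4→BH-06: c = 0.220682 rad, d = 1405.96 km
BH-06→GPS-68: c = 0.221799 rad, d = 1413.08 km
GPS-68→GNSS1: c = 0.176266 rad, d = 1122.99 km
Total = 1405.96 + 1413.08 + 1122.99 = 3942.03 km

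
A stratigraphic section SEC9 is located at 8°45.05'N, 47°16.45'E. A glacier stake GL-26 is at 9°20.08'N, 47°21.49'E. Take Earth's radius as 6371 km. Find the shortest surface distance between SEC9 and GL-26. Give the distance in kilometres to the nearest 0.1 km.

65.6 km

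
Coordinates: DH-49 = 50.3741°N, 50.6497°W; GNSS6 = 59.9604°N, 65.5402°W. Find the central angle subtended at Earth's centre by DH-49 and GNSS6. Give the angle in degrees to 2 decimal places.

12.76°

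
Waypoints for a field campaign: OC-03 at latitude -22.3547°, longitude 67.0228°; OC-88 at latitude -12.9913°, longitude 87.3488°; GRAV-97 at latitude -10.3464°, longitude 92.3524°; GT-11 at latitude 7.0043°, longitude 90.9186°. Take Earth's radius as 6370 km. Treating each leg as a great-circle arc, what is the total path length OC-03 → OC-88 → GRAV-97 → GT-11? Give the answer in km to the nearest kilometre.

OC-03→OC-88: c = 0.374853 rad, d = 2387.81 km
OC-88→GRAV-97: c = 0.097179 rad, d = 619.03 km
GRAV-97→GT-11: c = 0.303850 rad, d = 1935.53 km
Total = 2387.81 + 619.03 + 1935.53 = 4942.37 km

4942 km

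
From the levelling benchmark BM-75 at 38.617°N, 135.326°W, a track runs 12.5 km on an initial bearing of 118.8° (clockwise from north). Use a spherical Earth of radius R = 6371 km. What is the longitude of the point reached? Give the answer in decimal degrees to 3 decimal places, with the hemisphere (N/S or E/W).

δ = d/R = 12.5/6371 = 0.001962 rad
φ₂ = arcsin(sin φ₁ cos δ + cos φ₁ sin δ cos θ)
   = arcsin(0.62411·1.00000 + 0.78134·0.00196·-0.48175) = 38.56278°
λ₂ = λ₁ + atan2(sin θ sin δ cos φ₁, cos δ − sin φ₁ sin φ₂) = -135.20002°

135.200°W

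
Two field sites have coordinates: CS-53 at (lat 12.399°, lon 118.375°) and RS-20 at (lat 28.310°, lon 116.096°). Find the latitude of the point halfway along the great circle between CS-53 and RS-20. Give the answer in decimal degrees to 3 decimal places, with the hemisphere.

20.358°N

Bx = cos φ₂ cos Δλ = 0.879698,  By = cos φ₂ sin Δλ = -0.035009
φₘ = atan2(sin φ₁ + sin φ₂, √((cos φ₁ + Bx)² + By²)) = 20.35819°
λₘ = λ₁ + atan2(By, cos φ₁ + Bx) = 117.29459°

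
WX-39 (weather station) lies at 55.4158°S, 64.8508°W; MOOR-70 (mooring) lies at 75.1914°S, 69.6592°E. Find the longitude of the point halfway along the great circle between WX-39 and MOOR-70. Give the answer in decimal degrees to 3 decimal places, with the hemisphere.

39.713°W

Bx = cos φ₂ cos Δλ = -0.179178,  By = cos φ₂ sin Δλ = 0.182269
φₘ = atan2(sin φ₁ + sin φ₂, √((cos φ₁ + Bx)² + By²)) = -76.52067°
λₘ = λ₁ + atan2(By, cos φ₁ + Bx) = -39.71320°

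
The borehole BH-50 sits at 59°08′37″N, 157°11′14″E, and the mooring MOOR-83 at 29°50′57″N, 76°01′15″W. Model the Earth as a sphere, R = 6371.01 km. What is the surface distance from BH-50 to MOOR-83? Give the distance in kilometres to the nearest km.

8978 km

BH-50: φ = +59.14361°, λ = +157.18722°
MOOR-83: φ = +29.84917°, λ = -76.02083°
Δφ = -29.2944°,  Δλ = 126.7919°
a = sin²(Δφ/2) + cos φ₁ cos φ₂ sin²(Δλ/2) = 0.419577
c = 2·arcsin(√a) = 1.409250 rad = 80.7441°
d = R·c = 6371.01 × 1.409250 = 8978.3 km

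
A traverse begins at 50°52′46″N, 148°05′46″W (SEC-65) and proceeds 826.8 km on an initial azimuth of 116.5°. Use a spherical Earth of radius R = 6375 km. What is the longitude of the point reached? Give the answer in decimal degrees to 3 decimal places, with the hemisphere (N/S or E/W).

138.301°W

SEC-65: φ = +50.87944°, λ = -148.09611°
δ = d/R = 826.8/6375 = 0.129694 rad
φ₂ = arcsin(sin φ₁ cos δ + cos φ₁ sin δ cos θ)
   = arcsin(0.77582·0.99160 + 0.63095·0.12933·-0.44620) = 47.12954°
λ₂ = λ₁ + atan2(sin θ sin δ cos φ₁, cos δ − sin φ₁ sin φ₂) = -138.30109°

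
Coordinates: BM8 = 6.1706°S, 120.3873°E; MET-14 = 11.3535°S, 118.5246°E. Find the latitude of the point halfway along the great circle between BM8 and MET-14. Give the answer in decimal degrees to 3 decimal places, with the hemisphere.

Bx = cos φ₂ cos Δλ = 0.979913,  By = cos φ₂ sin Δλ = -0.031868
φₘ = atan2(sin φ₁ + sin φ₂, √((cos φ₁ + Bx)² + By²)) = -8.76319°
λₘ = λ₁ + atan2(By, cos φ₁ + Bx) = 119.46245°

8.763°S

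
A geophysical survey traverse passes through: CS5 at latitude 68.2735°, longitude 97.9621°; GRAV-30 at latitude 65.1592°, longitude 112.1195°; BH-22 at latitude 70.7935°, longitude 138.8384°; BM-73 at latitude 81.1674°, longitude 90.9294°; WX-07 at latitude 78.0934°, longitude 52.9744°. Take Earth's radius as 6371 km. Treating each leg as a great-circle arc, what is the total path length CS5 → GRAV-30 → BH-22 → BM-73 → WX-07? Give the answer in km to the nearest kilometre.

4428 km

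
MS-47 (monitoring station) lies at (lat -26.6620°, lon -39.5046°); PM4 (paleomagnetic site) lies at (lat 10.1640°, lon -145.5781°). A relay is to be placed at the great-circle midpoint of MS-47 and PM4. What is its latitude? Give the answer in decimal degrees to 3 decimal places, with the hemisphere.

13.529°S

Bx = cos φ₂ cos Δλ = -0.272525,  By = cos φ₂ sin Δλ = -0.945827
φₘ = atan2(sin φ₁ + sin φ₂, √((cos φ₁ + Bx)² + By²)) = -13.52865°
λₘ = λ₁ + atan2(By, cos φ₁ + Bx) = -96.21089°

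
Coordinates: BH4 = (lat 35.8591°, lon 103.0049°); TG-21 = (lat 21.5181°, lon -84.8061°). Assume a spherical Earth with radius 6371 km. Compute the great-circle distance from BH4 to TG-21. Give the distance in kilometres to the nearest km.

13582 km

Δφ = -14.3410°,  Δλ = 172.1890°
a = sin²(Δφ/2) + cos φ₁ cos φ₂ sin²(Δλ/2) = 0.766055
c = 2·arcsin(√a) = 2.131888 rad = 122.1482°
d = R·c = 6371 × 2.131888 = 13582.3 km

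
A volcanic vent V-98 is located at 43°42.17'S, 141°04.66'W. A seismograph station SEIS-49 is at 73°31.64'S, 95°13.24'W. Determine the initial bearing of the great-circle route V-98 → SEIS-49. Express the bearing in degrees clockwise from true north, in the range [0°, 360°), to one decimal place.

159.9°

V-98: φ = -43.70283°, λ = -141.07767°
SEIS-49: φ = -73.52733°, λ = -95.22067°
Δλ = 45.8570°
y = sin Δλ · cos φ₂ = 0.203482
x = cos φ₁ sin φ₂ − sin φ₁ cos φ₂ cos Δλ = -0.556815
θ = atan2(y, x) = 159.9257° → 159.9257° (mod 360°)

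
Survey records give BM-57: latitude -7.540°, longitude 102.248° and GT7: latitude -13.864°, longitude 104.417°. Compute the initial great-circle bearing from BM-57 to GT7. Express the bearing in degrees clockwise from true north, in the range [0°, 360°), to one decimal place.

161.6°

Δλ = 2.1690°
y = sin Δλ · cos φ₂ = 0.036745
x = cos φ₁ sin φ₂ − sin φ₁ cos φ₂ cos Δλ = -0.110242
θ = atan2(y, x) = 161.5663° → 161.5663° (mod 360°)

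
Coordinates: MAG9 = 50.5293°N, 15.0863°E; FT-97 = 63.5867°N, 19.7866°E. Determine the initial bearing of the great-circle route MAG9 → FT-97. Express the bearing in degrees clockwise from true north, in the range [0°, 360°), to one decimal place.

Δλ = 4.7003°
y = sin Δλ · cos φ₂ = 0.036452
x = cos φ₁ sin φ₂ − sin φ₁ cos φ₂ cos Δλ = 0.227082
θ = atan2(y, x) = 9.1195° → 9.1195° (mod 360°)

9.1°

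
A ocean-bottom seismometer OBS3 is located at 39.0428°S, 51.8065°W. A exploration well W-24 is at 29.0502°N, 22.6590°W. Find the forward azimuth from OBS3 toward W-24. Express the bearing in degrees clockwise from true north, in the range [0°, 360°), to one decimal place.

26.4°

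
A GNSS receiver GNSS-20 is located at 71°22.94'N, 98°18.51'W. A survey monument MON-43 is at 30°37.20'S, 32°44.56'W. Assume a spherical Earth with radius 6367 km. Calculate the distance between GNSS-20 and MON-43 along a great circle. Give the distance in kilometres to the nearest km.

GNSS-20: φ = +71.38233°, λ = -98.30850°
MON-43: φ = -30.62000°, λ = -32.74267°
Δφ = -102.0023°,  Δλ = 65.5658°
a = sin²(Δφ/2) + cos φ₁ cos φ₂ sin²(Δλ/2) = 0.684522
c = 2·arcsin(√a) = 1.948776 rad = 111.6567°
d = R·c = 6367 × 1.948776 = 12407.9 km

12408 km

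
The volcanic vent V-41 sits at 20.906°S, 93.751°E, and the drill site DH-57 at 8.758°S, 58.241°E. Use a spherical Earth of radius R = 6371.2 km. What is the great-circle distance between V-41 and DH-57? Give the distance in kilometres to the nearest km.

Δφ = 12.1480°,  Δλ = -35.5100°
a = sin²(Δφ/2) + cos φ₁ cos φ₂ sin²(Δλ/2) = 0.097054
c = 2·arcsin(√a) = 0.633617 rad = 36.3036°
d = R·c = 6371.2 × 0.633617 = 4036.9 km

4037 km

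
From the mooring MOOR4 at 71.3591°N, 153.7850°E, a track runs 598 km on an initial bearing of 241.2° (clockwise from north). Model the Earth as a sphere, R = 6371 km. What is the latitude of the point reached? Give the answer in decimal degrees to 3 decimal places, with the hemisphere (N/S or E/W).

68.270°N

δ = d/R = 598/6371 = 0.093863 rad
φ₂ = arcsin(sin φ₁ cos δ + cos φ₁ sin δ cos θ)
   = arcsin(0.94754·0.99560 + 0.31964·0.09373·-0.48175) = 68.26975°
λ₂ = λ₁ + atan2(sin θ sin δ cos φ₁, cos δ − sin φ₁ sin φ₂) = 140.96812°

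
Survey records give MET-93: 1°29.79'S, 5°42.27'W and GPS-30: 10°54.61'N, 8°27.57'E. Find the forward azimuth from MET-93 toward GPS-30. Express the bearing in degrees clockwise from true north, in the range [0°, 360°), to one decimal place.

48.3°

MET-93: φ = -1.49650°, λ = -5.70450°
GPS-30: φ = +10.91017°, λ = +8.45950°
Δλ = 14.1640°
y = sin Δλ · cos φ₂ = 0.240275
x = cos φ₁ sin φ₂ − sin φ₁ cos φ₂ cos Δλ = 0.214069
θ = atan2(y, x) = 48.3011° → 48.3011° (mod 360°)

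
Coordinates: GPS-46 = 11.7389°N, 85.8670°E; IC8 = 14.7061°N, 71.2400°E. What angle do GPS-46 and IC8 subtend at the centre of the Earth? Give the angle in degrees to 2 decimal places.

Δφ = 2.9672°,  Δλ = -14.6270°
a = sin²(Δφ/2) + cos φ₁ cos φ₂ sin²(Δλ/2) = 0.016017
c = 2·arcsin(√a) = 0.253793 rad = 14.5413°

14.54°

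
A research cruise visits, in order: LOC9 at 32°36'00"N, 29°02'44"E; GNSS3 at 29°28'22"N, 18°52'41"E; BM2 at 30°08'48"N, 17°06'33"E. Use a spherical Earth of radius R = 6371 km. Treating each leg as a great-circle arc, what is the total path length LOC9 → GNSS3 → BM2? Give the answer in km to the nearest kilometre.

LOC9: φ = +32.60000°, λ = +29.04556°
GNSS3: φ = +29.47278°, λ = +18.87806°
BM2: φ = +30.14667°, λ = +17.10917°
LOC9→GNSS3: c = 0.161464 rad, d = 1028.69 km
GNSS3→BM2: c = 0.029256 rad, d = 186.39 km
Total = 1028.69 + 186.39 = 1215.07 km

1215 km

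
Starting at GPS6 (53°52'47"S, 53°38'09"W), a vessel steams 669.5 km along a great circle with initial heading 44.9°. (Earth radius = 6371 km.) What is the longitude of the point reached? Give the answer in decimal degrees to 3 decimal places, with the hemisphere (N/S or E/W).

47.100°W

GPS6: φ = -53.87972°, λ = -53.63583°
δ = d/R = 669.5/6371 = 0.105086 rad
φ₂ = arcsin(sin φ₁ cos δ + cos φ₁ sin δ cos θ)
   = arcsin(-0.80778·0.99448 + 0.58948·0.10489·0.70834) = -49.42253°
λ₂ = λ₁ + atan2(sin θ sin δ cos φ₁, cos δ − sin φ₁ sin φ₂) = -47.09997°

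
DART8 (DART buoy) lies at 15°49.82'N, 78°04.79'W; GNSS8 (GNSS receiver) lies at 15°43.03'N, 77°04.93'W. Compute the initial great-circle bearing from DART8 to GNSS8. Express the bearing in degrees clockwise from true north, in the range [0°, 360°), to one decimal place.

96.6°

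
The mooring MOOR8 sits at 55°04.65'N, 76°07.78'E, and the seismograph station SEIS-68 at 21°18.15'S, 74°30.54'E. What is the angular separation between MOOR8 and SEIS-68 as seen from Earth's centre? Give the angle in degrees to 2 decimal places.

76.39°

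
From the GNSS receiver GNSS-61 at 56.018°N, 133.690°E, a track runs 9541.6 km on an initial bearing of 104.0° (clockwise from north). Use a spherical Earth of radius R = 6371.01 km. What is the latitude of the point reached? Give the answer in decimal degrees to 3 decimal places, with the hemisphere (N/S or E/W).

4.259°S

δ = d/R = 9541.6/6371.01 = 1.497659 rad
φ₂ = arcsin(sin φ₁ cos δ + cos φ₁ sin δ cos θ)
   = arcsin(0.82921·0.07307 + 0.55893·0.99733·-0.24192) = -4.25894°
λ₂ = λ₁ + atan2(sin θ sin δ cos φ₁, cos δ − sin φ₁ sin φ₂) = -150.28970°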